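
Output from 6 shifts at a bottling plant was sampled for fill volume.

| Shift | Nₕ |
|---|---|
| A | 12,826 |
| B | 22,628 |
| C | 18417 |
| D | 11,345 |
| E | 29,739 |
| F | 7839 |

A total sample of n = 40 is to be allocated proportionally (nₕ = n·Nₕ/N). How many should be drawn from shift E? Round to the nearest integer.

12

Share of shift E = 29739/102794 = 0.28931.
Allocate 40 × 0.28931 = 11.572... → 12.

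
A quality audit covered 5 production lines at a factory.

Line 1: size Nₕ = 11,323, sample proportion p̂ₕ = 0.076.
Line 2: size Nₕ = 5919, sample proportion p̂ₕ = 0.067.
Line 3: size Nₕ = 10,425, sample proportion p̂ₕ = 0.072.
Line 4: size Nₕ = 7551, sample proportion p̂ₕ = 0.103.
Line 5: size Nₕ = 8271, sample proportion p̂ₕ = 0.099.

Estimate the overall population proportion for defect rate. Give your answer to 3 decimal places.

Wₕ = Nₕ/N with N = 43489: 0.2604, 0.1361, 0.2397, 0.1736, 0.1902.
p̂_st = 0.2604·0.076 + 0.1361·0.067 + 0.2397·0.072 + 0.1736·0.103 + 0.1902·0.099 ≈ 0.08288... → 0.083.

0.083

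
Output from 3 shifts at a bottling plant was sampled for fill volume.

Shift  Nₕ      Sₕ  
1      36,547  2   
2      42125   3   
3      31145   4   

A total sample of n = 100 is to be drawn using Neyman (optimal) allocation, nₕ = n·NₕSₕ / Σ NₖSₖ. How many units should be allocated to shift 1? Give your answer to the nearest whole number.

23

Σ NₕSₕ = 36547·2 + 42125·3 + 31145·4 = 324049.
Share for 1: 73094/324049 = 0.22556.
n_1 = 100 × 0.22556 = 22.556... → 23.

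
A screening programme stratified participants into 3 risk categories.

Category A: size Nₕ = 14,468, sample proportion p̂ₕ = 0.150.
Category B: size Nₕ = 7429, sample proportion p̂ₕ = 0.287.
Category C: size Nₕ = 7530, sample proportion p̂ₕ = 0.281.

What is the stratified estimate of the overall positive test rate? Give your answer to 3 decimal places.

Wₕ = Nₕ/N with N = 29427: 0.4917, 0.2525, 0.2559.
p̂_st = 0.4917·0.150 + 0.2525·0.287 + 0.2559·0.281 ≈ 0.21811... → 0.218.

0.218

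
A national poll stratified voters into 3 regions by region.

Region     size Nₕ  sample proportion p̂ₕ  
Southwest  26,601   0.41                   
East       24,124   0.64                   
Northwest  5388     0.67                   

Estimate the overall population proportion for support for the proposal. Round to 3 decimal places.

Wₕ = Nₕ/N with N = 56113: 0.4741, 0.4299, 0.0960.
p̂_st = 0.4741·0.41 + 0.4299·0.64 + 0.0960·0.67 ≈ 0.53385... → 0.534.

0.534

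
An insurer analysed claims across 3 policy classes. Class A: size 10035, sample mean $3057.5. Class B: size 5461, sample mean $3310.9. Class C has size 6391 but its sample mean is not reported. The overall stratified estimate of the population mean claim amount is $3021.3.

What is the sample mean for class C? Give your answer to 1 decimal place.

Σ Nₕx̄ₕ = N·μ, so 6391·x̄_C = 21887·3021.3 − (10035·3057.5 + 5461·3310.9).
= 66127193.1 − 48762837.4 = 17364355.7.
x̄_C = 17364355.7 / 6391 = 2717.001... → 2717.0.

2717.0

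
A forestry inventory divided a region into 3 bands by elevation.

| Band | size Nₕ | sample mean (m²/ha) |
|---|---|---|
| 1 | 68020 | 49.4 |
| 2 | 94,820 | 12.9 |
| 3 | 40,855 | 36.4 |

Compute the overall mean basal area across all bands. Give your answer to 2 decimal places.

x̄_st = (Σ Nₕx̄ₕ) / (Σ Nₕ) = (68020·49.4 + 94820·12.9 + 40855·36.4) / 203695
= 6070488 / 203695 = 29.8019... → 29.80.

29.80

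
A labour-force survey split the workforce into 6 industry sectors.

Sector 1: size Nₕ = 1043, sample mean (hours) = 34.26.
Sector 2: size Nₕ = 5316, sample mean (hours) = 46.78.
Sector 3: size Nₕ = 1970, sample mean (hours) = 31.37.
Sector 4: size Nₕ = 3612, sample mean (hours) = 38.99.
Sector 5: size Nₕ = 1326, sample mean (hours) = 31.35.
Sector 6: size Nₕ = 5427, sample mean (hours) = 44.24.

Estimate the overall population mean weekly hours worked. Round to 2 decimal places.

41.12

N = 18694; weights Wₕ = Nₕ/N = (0.0558, 0.2844, 0.1054, 0.1932, 0.0709, 0.2903).
x̄_st = Σ Wₕ·x̄ₕ = 0.0558·34.26 + 0.2844·46.78 + 0.1054·31.37 + 0.1932·38.99 + 0.0709·31.35 + 0.2903·44.24 ≈ 41.1205...
→ 41.12.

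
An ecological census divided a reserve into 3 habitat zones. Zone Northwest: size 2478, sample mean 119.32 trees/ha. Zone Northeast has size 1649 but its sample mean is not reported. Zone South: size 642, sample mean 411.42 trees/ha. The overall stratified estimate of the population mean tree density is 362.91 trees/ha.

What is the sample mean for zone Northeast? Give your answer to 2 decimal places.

710.07

Σ Nₕx̄ₕ = N·μ, so 1649·x̄_Northeast = 4769·362.91 − (2478·119.32 + 642·411.42).
= 1730717.79 − 559806.6 = 1170911.19.
x̄_Northeast = 1170911.19 / 1649 = 710.0735... → 710.07.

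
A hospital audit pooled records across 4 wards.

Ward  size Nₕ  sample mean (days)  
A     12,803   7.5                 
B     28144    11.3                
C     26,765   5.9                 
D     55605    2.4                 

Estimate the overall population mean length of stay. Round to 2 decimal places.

x̄_st = (Σ Nₕx̄ₕ) / (Σ Nₕ) = (12803·7.5 + 28144·11.3 + 26765·5.9 + 55605·2.4) / 123317
= 705415.2 / 123317 = 5.7203... → 5.72.

5.72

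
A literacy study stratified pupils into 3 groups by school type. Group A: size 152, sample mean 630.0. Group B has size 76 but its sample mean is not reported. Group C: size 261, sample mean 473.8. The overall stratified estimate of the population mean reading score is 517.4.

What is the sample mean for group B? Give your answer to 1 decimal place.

441.9

N = 152 + 76 + 261 = 489.
Overall total = μ·N = 517.4·489 = 253008.6.
Subtract the known strata: 152·630.0 + 261·473.8 = 219421.8.
Remaining total for group B: 253008.6 − 219421.8 = 33586.8.
Divide by its size: 33586.8 / 76 = 441.932... → 441.9.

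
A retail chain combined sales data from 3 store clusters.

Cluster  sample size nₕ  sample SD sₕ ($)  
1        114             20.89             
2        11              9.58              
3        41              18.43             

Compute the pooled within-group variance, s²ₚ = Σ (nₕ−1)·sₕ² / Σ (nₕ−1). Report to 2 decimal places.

391.51

Degrees of freedom: 113 + 10 + 40 = 163.
Σ(nₕ−1)sₕ² = 113·436.3921 + 10·91.7764 + 40·339.6649 = 63816.6673.
s²ₚ = 63816.6673 / 163 = 391.5133... → 391.51.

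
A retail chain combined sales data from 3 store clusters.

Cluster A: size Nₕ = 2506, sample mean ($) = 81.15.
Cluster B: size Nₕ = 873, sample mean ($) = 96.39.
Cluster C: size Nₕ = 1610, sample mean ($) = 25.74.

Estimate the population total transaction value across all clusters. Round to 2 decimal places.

328951.77

Estimate total by summing Nₕ·x̄ₕ over strata.
2506·81.15 + 873·96.39 + 1610·25.74 = 203361.9 + 84148.47 + 41441.4 = 328951.77.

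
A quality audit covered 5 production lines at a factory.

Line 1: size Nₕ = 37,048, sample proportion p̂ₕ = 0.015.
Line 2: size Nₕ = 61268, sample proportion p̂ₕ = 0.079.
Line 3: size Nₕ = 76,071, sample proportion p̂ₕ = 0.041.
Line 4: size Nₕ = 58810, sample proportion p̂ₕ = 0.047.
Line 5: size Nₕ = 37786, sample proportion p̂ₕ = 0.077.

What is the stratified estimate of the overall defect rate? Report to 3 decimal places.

Wₕ = Nₕ/N with N = 270983: 0.1367, 0.2261, 0.2807, 0.2170, 0.1394.
p̂_st = 0.1367·0.015 + 0.2261·0.079 + 0.2807·0.041 + 0.2170·0.047 + 0.1394·0.077 ≈ 0.05236... → 0.052.

0.052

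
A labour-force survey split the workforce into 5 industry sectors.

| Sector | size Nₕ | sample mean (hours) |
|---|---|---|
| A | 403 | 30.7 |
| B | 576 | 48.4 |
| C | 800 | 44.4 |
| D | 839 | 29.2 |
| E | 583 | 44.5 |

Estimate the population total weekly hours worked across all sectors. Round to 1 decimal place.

126212.8

Population total = Σ Nₕ·x̄ₕ (each stratum's size times its mean).
403·30.7 + 576·48.4 + 800·44.4 + 839·29.2 + 583·44.5 = 12372.1 + 27878.4 + 35520 + 24498.8 + 25943.5 = 126212.8.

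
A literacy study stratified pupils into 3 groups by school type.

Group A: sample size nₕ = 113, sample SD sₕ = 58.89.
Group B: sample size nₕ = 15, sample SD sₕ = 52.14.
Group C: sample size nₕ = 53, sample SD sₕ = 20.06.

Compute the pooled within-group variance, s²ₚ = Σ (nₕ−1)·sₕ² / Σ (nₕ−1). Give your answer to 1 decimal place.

A: (113−1)·58.89² = 112·3468.0321 = 388419.5952
B: (15−1)·52.14² = 14·2718.5796 = 38060.1144
C: (53−1)·20.06² = 52·402.4036 = 20924.9872
Numerator = 447404.6968; denominator = Σ(nₕ−1) = 178.
s²ₚ = 447404.6968/178 = 2513.510... → 2513.5.

2513.5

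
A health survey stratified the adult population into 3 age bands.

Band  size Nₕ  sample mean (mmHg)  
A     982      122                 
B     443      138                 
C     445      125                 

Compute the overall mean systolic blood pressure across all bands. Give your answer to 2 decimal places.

126.50

N = 982 + 443 + 445 = 1870.
Overall mean = Σ (Nₕ/N)·x̄ₕ — weight by population share, not a simple average.
Σ Nₕx̄ₕ = 982·122 + 443·138 + 445·125 = 119804 + 61134 + 55625 = 236563.
Divide by N: 236563 / 1870 = 126.5043... → 126.50.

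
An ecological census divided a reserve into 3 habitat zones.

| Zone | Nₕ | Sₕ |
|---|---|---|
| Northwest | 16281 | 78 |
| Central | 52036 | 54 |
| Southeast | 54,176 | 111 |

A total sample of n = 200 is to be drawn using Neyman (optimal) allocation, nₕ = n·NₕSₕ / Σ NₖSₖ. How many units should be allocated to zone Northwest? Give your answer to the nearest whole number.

Northwest: NₕSₕ = 16281·78 = 1269918
Central: NₕSₕ = 52036·54 = 2809944
Southeast: NₕSₕ = 54176·111 = 6013536
Σ NₕSₕ = 10093398.
n_Northwest = 200·1269918/10093398 = 25.163... → 25.

25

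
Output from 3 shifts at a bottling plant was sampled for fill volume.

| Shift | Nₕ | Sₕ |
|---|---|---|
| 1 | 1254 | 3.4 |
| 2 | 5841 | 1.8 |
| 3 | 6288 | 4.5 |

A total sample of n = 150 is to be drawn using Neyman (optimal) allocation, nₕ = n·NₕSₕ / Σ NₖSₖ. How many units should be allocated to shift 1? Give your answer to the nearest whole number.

Σ NₕSₕ = 1254·3.4 + 5841·1.8 + 6288·4.5 = 43073.4.
Share for 1: 4263.6/43073.4 = 0.09898.
n_1 = 150 × 0.09898 = 14.848... → 15.

15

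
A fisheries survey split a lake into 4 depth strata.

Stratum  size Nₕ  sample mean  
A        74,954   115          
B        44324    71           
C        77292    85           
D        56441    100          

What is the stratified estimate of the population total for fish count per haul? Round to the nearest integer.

A: 74954·115 = 8619710
B: 44324·71 = 3147004
C: 77292·85 = 6569820
D: 56441·100 = 5644100
τ̂ = Σ Nₕx̄ₕ = 23980634.

23980634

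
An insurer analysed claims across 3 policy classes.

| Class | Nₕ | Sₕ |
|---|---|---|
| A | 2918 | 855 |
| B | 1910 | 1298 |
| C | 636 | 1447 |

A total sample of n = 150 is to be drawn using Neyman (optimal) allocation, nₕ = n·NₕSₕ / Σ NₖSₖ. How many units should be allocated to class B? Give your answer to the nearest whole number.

63

Σ NₕSₕ = 2918·855 + 1910·1298 + 636·1447 = 5894362.
Share for B: 2479180/5894362 = 0.42060.
n_B = 150 × 0.42060 = 63.090... → 63.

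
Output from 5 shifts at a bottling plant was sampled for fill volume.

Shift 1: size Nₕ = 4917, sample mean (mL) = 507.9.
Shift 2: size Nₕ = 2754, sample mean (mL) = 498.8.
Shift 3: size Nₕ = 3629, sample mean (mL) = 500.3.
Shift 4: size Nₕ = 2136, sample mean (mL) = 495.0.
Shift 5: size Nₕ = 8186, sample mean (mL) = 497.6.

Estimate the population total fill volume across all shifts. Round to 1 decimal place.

10817301.8

Estimate total by summing Nₕ·x̄ₕ over strata.
4917·507.9 + 2754·498.8 + 3629·500.3 + 2136·495.0 + 8186·497.6 = 2497344.3 + 1373695.2 + 1815588.7 + 1057320 + 4073353.6 = 10817301.8.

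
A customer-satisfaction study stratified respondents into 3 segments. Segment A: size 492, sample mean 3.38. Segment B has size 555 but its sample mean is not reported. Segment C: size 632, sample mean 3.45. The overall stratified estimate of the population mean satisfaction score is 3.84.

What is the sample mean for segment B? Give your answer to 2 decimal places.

4.69

N = 492 + 555 + 632 = 1679.
Overall total = μ·N = 3.84·1679 = 6447.36.
Subtract the known strata: 492·3.38 + 632·3.45 = 3843.36.
Remaining total for segment B: 6447.36 − 3843.36 = 2604.
Divide by its size: 2604 / 555 = 4.6919... → 4.69.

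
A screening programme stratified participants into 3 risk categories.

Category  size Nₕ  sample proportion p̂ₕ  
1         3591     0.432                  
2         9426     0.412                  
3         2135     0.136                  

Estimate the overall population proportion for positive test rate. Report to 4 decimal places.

0.3779

N = 3591 + 9426 + 2135 = 15152.
Overall proportion = Σ (Nₕ/N)·p̂ₕ.
Σ Nₕp̂ₕ = 1551.312 + 3883.512 + 290.36 = 5725.184.
5725.184 / 15152 = 0.377850... → 0.3779.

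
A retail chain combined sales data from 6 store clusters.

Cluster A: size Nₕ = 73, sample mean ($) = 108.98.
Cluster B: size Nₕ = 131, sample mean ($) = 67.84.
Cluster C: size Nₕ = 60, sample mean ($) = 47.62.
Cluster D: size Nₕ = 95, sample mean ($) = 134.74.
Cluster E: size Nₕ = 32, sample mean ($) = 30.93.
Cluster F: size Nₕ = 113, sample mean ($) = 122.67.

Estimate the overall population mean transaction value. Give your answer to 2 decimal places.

x̄_st = (Σ Nₕx̄ₕ) / (Σ Nₕ) = (73·108.98 + 131·67.84 + 60·47.62 + 95·134.74 + 32·30.93 + 113·122.67) / 504
= 47351.55 / 504 = 93.9515... → 93.95.

93.95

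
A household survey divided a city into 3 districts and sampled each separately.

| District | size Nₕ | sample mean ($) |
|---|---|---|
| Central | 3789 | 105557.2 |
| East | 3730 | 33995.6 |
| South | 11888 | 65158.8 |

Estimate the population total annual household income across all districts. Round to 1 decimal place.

1301367633.2

Population total = Σ Nₕ·x̄ₕ (each stratum's size times its mean).
3789·105557.2 + 3730·33995.6 + 11888·65158.8 = 399956230.8 + 126803588 + 774607814.4 = 1301367633.2.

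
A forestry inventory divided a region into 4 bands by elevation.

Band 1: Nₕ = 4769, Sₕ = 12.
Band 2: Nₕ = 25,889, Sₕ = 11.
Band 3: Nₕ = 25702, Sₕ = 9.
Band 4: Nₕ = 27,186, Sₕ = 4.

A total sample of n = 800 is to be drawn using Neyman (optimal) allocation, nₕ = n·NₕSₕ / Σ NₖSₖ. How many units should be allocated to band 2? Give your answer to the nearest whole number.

1: NₕSₕ = 4769·12 = 57228
2: NₕSₕ = 25889·11 = 284779
3: NₕSₕ = 25702·9 = 231318
4: NₕSₕ = 27186·4 = 108744
Σ NₕSₕ = 682069.
n_2 = 800·284779/682069 = 334.018... → 334.

334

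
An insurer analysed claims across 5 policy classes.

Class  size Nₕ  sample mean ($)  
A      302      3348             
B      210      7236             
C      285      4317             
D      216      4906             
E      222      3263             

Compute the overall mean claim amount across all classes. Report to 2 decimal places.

N = 1235; weights Wₕ = Nₕ/N = (0.2445, 0.1700, 0.2308, 0.1749, 0.1798).
x̄_st = Σ Wₕ·x̄ₕ = 0.2445·3348 + 0.1700·7236 + 0.2308·4317 + 0.1749·4906 + 0.1798·3263 ≈ 4489.9457...
→ 4489.95.

4489.95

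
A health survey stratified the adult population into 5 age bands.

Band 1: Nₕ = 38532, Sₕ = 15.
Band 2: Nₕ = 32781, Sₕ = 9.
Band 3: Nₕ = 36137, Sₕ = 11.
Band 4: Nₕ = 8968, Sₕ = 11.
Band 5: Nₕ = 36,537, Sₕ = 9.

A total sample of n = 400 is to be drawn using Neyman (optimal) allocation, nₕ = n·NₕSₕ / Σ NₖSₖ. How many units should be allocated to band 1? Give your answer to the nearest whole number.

136

1: NₕSₕ = 38532·15 = 577980
2: NₕSₕ = 32781·9 = 295029
3: NₕSₕ = 36137·11 = 397507
4: NₕSₕ = 8968·11 = 98648
5: NₕSₕ = 36537·9 = 328833
Σ NₕSₕ = 1697997.
n_1 = 400·577980/1697997 = 136.156... → 136.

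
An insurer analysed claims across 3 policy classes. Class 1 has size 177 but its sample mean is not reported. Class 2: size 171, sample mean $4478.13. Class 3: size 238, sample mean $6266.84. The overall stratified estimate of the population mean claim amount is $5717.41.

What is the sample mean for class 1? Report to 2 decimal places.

6175.90

N = 177 + 171 + 238 = 586.
Overall total = μ·N = 5717.41·586 = 3350402.26.
Subtract the known strata: 171·4478.13 + 238·6266.84 = 2257268.15.
Remaining total for class 1: 3350402.26 − 2257268.15 = 1093134.11.
Divide by its size: 1093134.11 / 177 = 6175.8989... → 6175.90.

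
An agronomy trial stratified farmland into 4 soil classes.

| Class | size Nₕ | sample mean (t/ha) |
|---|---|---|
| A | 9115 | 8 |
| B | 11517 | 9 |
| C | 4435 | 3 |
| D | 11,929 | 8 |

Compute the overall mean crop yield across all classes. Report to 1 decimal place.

N = 36996; weights Wₕ = Nₕ/N = (0.2464, 0.3113, 0.1199, 0.3224).
x̄_st = Σ Wₕ·x̄ₕ = 0.2464·8 + 0.3113·9 + 0.1199·3 + 0.3224·8 ≈ 7.712...
→ 7.7.

7.7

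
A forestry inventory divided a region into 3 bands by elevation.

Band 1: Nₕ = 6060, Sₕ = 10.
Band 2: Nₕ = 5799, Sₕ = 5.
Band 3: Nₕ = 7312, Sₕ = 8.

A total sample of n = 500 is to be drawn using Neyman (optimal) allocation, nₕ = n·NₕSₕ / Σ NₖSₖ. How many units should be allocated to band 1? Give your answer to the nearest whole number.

1: NₕSₕ = 6060·10 = 60600
2: NₕSₕ = 5799·5 = 28995
3: NₕSₕ = 7312·8 = 58496
Σ NₕSₕ = 148091.
n_1 = 500·60600/148091 = 204.604... → 205.

205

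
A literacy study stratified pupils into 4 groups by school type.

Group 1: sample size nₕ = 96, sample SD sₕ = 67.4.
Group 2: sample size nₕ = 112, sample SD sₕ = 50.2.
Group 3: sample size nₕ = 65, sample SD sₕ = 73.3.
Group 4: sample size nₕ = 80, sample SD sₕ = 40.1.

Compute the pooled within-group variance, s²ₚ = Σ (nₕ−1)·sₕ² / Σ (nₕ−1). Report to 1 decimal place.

1: (96−1)·67.4² = 95·4542.76 = 431562.2
2: (112−1)·50.2² = 111·2520.04 = 279724.44
3: (65−1)·73.3² = 64·5372.89 = 343864.96
4: (80−1)·40.1² = 79·1608.01 = 127032.79
Numerator = 1182184.39; denominator = Σ(nₕ−1) = 349.
s²ₚ = 1182184.39/349 = 3387.348... → 3387.3.

3387.3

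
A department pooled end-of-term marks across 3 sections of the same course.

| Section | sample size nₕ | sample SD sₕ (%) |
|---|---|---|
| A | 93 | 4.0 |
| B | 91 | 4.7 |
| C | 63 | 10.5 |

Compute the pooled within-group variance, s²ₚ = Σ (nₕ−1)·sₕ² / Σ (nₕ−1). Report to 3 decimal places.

42.195

A: (93−1)·4.0² = 92·16 = 1472
B: (91−1)·4.7² = 90·22.09 = 1988.1
C: (63−1)·10.5² = 62·110.25 = 6835.5
Numerator = 10295.6; denominator = Σ(nₕ−1) = 244.
s²ₚ = 10295.6/244 = 42.19508... → 42.195.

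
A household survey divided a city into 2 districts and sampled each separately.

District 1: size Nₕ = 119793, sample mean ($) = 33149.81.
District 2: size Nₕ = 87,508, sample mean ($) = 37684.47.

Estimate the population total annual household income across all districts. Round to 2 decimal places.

7268807790.09

1: 119793·33149.81 = 3971115189.33
2: 87508·37684.47 = 3297692600.76
τ̂ = Σ Nₕx̄ₕ = 7268807790.09.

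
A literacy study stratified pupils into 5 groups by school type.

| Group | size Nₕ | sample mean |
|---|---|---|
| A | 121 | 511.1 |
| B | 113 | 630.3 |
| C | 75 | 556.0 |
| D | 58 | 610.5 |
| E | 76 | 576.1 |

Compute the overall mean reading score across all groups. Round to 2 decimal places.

573.27

N = 443; weights Wₕ = Nₕ/N = (0.2731, 0.2551, 0.1693, 0.1309, 0.1716).
x̄_st = Σ Wₕ·x̄ₕ = 0.2731·511.1 + 0.2551·630.3 + 0.1693·556.0 + 0.1309·610.5 + 0.1716·576.1 ≈ 573.2722...
→ 573.27.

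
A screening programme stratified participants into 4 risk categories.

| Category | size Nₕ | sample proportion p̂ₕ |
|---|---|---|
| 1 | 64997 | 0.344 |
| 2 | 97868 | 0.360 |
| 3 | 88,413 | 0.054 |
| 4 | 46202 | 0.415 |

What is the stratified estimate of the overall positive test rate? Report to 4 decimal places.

0.2741

Wₕ = Nₕ/N with N = 297480: 0.2185, 0.3290, 0.2972, 0.1553.
p̂_st = 0.2185·0.344 + 0.3290·0.360 + 0.2972·0.054 + 0.1553·0.415 ≈ 0.274101... → 0.2741.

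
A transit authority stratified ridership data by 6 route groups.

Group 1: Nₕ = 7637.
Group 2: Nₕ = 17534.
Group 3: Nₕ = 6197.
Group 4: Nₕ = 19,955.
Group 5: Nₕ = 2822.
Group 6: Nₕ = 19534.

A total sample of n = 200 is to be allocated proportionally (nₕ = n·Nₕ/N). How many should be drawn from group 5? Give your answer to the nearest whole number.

Share of group 5 = 2822/73679 = 0.03830.
Allocate 200 × 0.03830 = 7.660... → 8.

8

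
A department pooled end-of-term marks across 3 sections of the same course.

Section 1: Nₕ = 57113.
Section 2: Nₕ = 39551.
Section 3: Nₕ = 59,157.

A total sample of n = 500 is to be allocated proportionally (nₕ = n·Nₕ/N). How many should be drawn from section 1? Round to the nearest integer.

N = 57113 + 39551 + 59157 = 155821.
n_1 = 500·57113/155821 = 183.265... → 183.

183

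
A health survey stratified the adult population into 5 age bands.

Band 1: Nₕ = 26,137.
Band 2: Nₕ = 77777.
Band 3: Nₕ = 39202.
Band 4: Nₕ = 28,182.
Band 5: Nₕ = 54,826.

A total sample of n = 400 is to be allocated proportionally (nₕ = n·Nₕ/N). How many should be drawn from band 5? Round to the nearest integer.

97

Share of band 5 = 54826/226124 = 0.24246.
Allocate 400 × 0.24246 = 96.984... → 97.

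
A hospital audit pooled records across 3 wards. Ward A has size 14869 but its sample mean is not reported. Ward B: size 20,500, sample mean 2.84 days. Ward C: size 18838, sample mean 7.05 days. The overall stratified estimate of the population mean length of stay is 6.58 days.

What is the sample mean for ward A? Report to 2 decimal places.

N = 14869 + 20500 + 18838 = 54207.
Overall total = μ·N = 6.58·54207 = 356682.06.
Subtract the known strata: 20500·2.84 + 18838·7.05 = 191027.9.
Remaining total for ward A: 356682.06 − 191027.9 = 165654.16.
Divide by its size: 165654.16 / 14869 = 11.1409... → 11.14.

11.14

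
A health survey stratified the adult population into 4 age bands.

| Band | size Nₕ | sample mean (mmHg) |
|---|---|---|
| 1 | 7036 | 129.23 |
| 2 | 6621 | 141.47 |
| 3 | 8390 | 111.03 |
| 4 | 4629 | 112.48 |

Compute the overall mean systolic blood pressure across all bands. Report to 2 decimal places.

x̄_st = (Σ Nₕx̄ₕ) / (Σ Nₕ) = (7036·129.23 + 6621·141.47 + 8390·111.03 + 4629·112.48) / 26676
= 3298146.77 / 26676 = 123.6372... → 123.64.

123.64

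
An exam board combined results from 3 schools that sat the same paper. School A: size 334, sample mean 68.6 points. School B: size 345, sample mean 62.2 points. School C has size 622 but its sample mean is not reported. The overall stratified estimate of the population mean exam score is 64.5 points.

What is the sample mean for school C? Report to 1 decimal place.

63.6

N = 334 + 345 + 622 = 1301.
Overall total = μ·N = 64.5·1301 = 83914.5.
Subtract the known strata: 334·68.6 + 345·62.2 = 44371.4.
Remaining total for school C: 83914.5 − 44371.4 = 39543.1.
Divide by its size: 39543.1 / 622 = 63.574... → 63.6.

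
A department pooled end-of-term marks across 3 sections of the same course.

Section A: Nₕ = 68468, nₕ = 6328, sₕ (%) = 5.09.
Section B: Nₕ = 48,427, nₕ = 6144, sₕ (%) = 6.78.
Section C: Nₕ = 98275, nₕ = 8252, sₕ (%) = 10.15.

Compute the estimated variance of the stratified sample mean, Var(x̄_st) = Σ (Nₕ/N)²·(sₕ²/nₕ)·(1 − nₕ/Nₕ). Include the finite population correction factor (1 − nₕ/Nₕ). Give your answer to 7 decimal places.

N = 215170; Wₕ = Nₕ/N.
section A: (68468/215170)²·5.09²/6328·(1 − 6328/68468) = 0.0003762396
section B: (48427/215170)²·6.78²/6144·(1 − 6144/48427) = 0.0003309010
section C: (98275/215170)²·10.15²/8252·(1 − 8252/98275) = 0.0023856458
Sum = 0.0030927864 → 0.0030928.

0.0030928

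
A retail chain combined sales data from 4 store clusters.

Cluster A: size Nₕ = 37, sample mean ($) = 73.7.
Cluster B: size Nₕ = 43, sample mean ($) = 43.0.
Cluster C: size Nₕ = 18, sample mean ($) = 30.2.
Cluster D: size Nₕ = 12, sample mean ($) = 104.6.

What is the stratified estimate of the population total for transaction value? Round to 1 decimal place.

6374.7

A: 37·73.7 = 2726.9
B: 43·43.0 = 1849
C: 18·30.2 = 543.6
D: 12·104.6 = 1255.2
τ̂ = Σ Nₕx̄ₕ = 6374.7.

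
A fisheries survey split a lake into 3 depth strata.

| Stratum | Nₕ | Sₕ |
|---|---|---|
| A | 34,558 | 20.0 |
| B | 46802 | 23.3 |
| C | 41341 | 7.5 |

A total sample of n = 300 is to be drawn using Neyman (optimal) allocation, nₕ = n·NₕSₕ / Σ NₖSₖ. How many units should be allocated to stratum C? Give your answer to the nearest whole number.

A: NₕSₕ = 34558·20.0 = 691160
B: NₕSₕ = 46802·23.3 = 1090486.6
C: NₕSₕ = 41341·7.5 = 310057.5
Σ NₕSₕ = 2091704.1.
n_C = 300·310057.5/2091704.1 = 44.470... → 44.

44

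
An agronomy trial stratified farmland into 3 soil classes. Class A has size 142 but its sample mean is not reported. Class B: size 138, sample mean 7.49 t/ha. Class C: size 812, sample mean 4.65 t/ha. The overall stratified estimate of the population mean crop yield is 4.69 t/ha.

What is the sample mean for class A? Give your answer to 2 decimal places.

2.20

Σ Nₕx̄ₕ = N·μ, so 142·x̄_A = 1092·4.69 − (138·7.49 + 812·4.65).
= 5121.48 − 4809.42 = 312.06.
x̄_A = 312.06 / 142 = 2.1976... → 2.20.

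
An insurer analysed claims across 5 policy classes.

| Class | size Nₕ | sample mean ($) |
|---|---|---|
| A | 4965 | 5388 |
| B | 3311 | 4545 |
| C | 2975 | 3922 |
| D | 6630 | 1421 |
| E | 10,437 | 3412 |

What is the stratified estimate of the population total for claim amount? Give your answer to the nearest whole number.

Population total = Σ Nₕ·x̄ₕ (each stratum's size times its mean).
4965·5388 + 3311·4545 + 2975·3922 + 6630·1421 + 10437·3412 = 26751420 + 15048495 + 11667950 + 9421230 + 35611044 = 98500139.

98500139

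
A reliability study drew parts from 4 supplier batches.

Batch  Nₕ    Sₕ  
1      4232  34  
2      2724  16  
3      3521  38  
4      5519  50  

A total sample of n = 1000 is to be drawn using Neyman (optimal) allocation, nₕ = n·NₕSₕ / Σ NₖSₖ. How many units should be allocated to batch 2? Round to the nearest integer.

73

1: NₕSₕ = 4232·34 = 143888
2: NₕSₕ = 2724·16 = 43584
3: NₕSₕ = 3521·38 = 133798
4: NₕSₕ = 5519·50 = 275950
Σ NₕSₕ = 597220.
n_2 = 1000·43584/597220 = 72.978... → 73.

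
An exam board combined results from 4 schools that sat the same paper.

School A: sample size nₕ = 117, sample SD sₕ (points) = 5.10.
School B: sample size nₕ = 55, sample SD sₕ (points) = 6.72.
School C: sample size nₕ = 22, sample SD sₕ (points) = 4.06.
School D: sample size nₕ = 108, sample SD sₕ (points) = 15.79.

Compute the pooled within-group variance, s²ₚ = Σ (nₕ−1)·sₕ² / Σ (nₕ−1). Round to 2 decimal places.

108.99

A: (117−1)·5.10² = 116·26.01 = 3017.16
B: (55−1)·6.72² = 54·45.1584 = 2438.5536
C: (22−1)·4.06² = 21·16.4836 = 346.1556
D: (108−1)·15.79² = 107·249.3241 = 26677.6787
Numerator = 32479.5479; denominator = Σ(nₕ−1) = 298.
s²ₚ = 32479.5479/298 = 108.9918... → 108.99.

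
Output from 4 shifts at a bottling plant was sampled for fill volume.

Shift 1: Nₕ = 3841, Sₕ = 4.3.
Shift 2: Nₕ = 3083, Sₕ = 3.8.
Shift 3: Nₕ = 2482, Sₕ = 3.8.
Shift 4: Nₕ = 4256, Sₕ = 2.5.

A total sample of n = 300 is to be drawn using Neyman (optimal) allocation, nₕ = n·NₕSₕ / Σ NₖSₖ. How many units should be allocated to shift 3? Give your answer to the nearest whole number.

1: NₕSₕ = 3841·4.3 = 16516.3
2: NₕSₕ = 3083·3.8 = 11715.4
3: NₕSₕ = 2482·3.8 = 9431.6
4: NₕSₕ = 4256·2.5 = 10640
Σ NₕSₕ = 48303.3.
n_3 = 300·9431.6/48303.3 = 58.577... → 59.

59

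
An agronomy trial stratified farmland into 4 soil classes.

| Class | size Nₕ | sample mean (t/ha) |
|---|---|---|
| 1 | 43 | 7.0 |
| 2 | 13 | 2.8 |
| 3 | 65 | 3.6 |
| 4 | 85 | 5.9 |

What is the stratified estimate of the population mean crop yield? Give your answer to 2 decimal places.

5.21

N = 206; weights Wₕ = Nₕ/N = (0.2087, 0.0631, 0.3155, 0.4126).
x̄_st = Σ Wₕ·x̄ₕ = 0.2087·7.0 + 0.0631·2.8 + 0.3155·3.6 + 0.4126·5.9 ≈ 5.2083...
→ 5.21.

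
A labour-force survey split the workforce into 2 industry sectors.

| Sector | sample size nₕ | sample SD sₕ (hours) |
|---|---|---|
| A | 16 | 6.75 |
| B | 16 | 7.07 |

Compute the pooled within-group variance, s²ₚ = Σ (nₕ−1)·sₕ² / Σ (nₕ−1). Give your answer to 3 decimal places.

47.774

A: (16−1)·6.75² = 15·45.5625 = 683.4375
B: (16−1)·7.07² = 15·49.9849 = 749.7735
Numerator = 1433.211; denominator = Σ(nₕ−1) = 30.
s²ₚ = 1433.211/30 = 47.7737 → 47.774.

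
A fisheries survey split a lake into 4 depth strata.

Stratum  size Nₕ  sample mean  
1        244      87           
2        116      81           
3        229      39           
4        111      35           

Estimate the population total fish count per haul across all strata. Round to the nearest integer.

1: 244·87 = 21228
2: 116·81 = 9396
3: 229·39 = 8931
4: 111·35 = 3885
τ̂ = Σ Nₕx̄ₕ = 43440.

43440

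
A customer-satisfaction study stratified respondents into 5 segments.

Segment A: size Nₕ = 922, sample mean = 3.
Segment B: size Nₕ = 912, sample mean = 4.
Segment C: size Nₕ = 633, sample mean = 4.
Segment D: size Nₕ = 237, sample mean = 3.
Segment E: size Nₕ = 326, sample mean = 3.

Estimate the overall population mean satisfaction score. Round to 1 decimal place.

N = 3030; weights Wₕ = Nₕ/N = (0.3043, 0.3010, 0.2089, 0.0782, 0.1076).
x̄_st = Σ Wₕ·x̄ₕ = 0.3043·3 + 0.3010·4 + 0.2089·4 + 0.0782·3 + 0.1076·3 ≈ 3.510...
→ 3.5.

3.5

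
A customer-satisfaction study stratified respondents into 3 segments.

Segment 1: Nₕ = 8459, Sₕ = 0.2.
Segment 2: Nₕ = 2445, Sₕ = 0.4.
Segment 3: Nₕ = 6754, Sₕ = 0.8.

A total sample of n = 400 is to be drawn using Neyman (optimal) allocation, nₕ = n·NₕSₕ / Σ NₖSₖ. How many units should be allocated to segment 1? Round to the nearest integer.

1: NₕSₕ = 8459·0.2 = 1691.8
2: NₕSₕ = 2445·0.4 = 978
3: NₕSₕ = 6754·0.8 = 5403.2
Σ NₕSₕ = 8073.
n_1 = 400·1691.8/8073 = 83.825... → 84.

84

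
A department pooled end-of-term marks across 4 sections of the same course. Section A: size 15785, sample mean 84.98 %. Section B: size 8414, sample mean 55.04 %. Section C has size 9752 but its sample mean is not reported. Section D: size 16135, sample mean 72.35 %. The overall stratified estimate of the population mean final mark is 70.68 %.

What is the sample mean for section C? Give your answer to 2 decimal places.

58.26

N = 15785 + 8414 + 9752 + 16135 = 50086.
Overall total = μ·N = 70.68·50086 = 3540078.48.
Subtract the known strata: 15785·84.98 + 8414·55.04 + 16135·72.35 = 2971883.11.
Remaining total for section C: 3540078.48 − 2971883.11 = 568195.37.
Divide by its size: 568195.37 / 9752 = 58.2645... → 58.26.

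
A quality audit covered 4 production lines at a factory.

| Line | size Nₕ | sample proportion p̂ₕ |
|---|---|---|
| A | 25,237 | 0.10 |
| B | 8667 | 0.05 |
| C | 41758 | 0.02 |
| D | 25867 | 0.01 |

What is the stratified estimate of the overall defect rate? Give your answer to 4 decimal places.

N = 25237 + 8667 + 41758 + 25867 = 101529.
Overall proportion = Σ (Nₕ/N)·p̂ₕ.
Σ Nₕp̂ₕ = 2523.7 + 433.35 + 835.16 + 258.67 = 4050.88.
4050.88 / 101529 = 0.039899... → 0.0399.

0.0399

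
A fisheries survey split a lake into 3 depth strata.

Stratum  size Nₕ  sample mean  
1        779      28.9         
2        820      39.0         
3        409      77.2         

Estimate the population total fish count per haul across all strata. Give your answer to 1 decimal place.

1: 779·28.9 = 22513.1
2: 820·39.0 = 31980
3: 409·77.2 = 31574.8
τ̂ = Σ Nₕx̄ₕ = 86067.9.

86067.9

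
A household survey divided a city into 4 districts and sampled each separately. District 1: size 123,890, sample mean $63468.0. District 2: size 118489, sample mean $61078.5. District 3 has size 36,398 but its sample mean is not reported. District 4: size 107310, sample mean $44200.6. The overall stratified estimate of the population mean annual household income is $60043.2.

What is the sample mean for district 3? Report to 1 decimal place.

N = 123890 + 118489 + 36398 + 107310 = 386087.
Overall total = μ·N = 60043.2·386087 = 23181898958.4.
Subtract the known strata: 123890·63468.0 + 118489·61078.5 + 107310·44200.6 = 19843347292.5.
Remaining total for district 3: 23181898958.4 − 19843347292.5 = 3338551665.9.
Divide by its size: 3338551665.9 / 36398 = 91723.492... → 91723.5.

91723.5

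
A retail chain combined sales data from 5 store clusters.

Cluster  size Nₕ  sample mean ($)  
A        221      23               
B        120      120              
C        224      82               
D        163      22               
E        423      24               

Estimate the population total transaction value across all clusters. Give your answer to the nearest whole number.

51589

A: 221·23 = 5083
B: 120·120 = 14400
C: 224·82 = 18368
D: 163·22 = 3586
E: 423·24 = 10152
τ̂ = Σ Nₕx̄ₕ = 51589.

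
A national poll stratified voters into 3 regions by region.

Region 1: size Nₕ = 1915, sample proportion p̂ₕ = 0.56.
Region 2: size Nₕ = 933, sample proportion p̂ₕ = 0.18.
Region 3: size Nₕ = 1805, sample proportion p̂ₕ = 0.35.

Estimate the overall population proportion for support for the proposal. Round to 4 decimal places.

N = 1915 + 933 + 1805 = 4653.
Overall proportion = Σ (Nₕ/N)·p̂ₕ.
Σ Nₕp̂ₕ = 1072.4 + 167.94 + 631.75 = 1872.09.
1872.09 / 4653 = 0.402340... → 0.4023.

0.4023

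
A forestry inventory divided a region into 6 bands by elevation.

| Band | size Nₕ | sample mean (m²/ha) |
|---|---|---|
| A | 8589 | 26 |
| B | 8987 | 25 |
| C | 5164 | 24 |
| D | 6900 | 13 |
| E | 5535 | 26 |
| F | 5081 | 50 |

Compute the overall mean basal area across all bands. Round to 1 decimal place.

26.3

x̄_st = (Σ Nₕx̄ₕ) / (Σ Nₕ) = (8589·26 + 8987·25 + 5164·24 + 6900·13 + 5535·26 + 5081·50) / 40256
= 1059585 / 40256 = 26.321... → 26.3.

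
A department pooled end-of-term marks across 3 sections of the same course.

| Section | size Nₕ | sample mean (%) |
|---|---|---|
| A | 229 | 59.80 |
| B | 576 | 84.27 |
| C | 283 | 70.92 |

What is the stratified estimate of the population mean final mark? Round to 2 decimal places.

N = 229 + 576 + 283 = 1088.
Weight each subgroup mean by Nₕ/N and sum.
Σ Nₕx̄ₕ = 229·59.80 + 576·84.27 + 283·70.92 = 13694.2 + 48539.52 + 20070.36 = 82304.08.
Divide by N: 82304.08 / 1088 = 75.6471... → 75.65.

75.65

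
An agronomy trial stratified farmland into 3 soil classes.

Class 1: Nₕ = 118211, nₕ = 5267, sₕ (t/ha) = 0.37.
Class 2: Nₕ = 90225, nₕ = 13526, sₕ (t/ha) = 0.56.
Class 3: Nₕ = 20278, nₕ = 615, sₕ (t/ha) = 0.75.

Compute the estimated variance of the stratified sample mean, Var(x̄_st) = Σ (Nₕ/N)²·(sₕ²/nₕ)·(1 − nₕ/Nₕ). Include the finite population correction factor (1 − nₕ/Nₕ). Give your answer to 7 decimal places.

N = 228714; Wₕ = Nₕ/N.
class 1: (118211/228714)²·0.37²/5267·(1 − 5267/118211) = 0.0000066340
class 2: (90225/228714)²·0.56²/13526·(1 − 13526/90225) = 0.0000030672
class 3: (20278/228714)²·0.75²/615·(1 − 615/20278) = 0.0000069717
Sum = 0.0000166728 → 0.0000167.

0.0000167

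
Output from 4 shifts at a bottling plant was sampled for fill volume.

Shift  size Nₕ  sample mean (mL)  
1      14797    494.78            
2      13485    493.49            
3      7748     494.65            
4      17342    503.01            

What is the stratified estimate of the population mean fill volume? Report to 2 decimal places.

497.11

x̄_st = (Σ Nₕx̄ₕ) / (Σ Nₕ) = (14797·494.78 + 13485·493.49 + 7748·494.65 + 17342·503.01) / 53372
= 26531719.93 / 53372 = 497.1093... → 497.11.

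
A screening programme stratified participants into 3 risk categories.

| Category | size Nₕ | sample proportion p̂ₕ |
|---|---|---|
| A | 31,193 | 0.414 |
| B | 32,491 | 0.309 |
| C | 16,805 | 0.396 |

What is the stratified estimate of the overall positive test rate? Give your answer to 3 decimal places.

Wₕ = Nₕ/N with N = 80489: 0.3875, 0.4037, 0.2088.
p̂_st = 0.3875·0.414 + 0.4037·0.309 + 0.2088·0.396 ≈ 0.36786... → 0.368.

0.368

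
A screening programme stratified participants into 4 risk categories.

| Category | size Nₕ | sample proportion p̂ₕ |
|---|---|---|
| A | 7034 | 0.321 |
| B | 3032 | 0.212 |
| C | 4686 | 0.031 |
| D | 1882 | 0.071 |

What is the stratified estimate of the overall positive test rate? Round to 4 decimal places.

Wₕ = Nₕ/N with N = 16634: 0.4229, 0.1823, 0.2817, 0.1131.
p̂_st = 0.4229·0.321 + 0.1823·0.212 + 0.2817·0.031 + 0.1131·0.071 ≈ 0.191150... → 0.1911.

0.1911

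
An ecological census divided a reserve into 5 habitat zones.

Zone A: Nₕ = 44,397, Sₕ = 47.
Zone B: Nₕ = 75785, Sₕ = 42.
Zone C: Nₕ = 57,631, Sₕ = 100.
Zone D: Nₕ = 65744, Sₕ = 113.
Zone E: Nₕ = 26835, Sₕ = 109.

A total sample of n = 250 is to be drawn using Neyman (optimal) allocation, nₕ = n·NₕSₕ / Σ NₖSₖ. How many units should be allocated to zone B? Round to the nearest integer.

Σ NₕSₕ = 44397·47 + 75785·42 + 57631·100 + 65744·113 + 26835·109 = 21386816.
Share for B: 3182970/21386816 = 0.14883.
n_B = 250 × 0.14883 = 37.207... → 37.

37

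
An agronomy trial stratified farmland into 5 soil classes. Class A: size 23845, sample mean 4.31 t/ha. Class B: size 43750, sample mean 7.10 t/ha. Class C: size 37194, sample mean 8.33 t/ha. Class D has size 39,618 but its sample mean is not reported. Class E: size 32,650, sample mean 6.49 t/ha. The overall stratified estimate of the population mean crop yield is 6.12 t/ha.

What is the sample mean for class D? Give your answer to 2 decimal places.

Σ Nₕx̄ₕ = N·μ, so 39618·x̄_D = 177057·6.12 − (23845·4.31 + 43750·7.10 + 37194·8.33 + 32650·6.49).
= 1083588.84 − 935121.47 = 148467.37.
x̄_D = 148467.37 / 39618 = 3.7475... → 3.75.

3.75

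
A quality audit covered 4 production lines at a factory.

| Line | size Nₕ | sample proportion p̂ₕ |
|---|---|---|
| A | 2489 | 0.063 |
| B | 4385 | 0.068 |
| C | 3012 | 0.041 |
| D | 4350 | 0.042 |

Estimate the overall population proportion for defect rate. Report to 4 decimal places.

0.0535

N = 2489 + 4385 + 3012 + 4350 = 14236.
Overall proportion = Σ (Nₕ/N)·p̂ₕ.
Σ Nₕp̂ₕ = 156.807 + 298.18 + 123.492 + 182.7 = 761.179.
761.179 / 14236 = 0.053469... → 0.0535.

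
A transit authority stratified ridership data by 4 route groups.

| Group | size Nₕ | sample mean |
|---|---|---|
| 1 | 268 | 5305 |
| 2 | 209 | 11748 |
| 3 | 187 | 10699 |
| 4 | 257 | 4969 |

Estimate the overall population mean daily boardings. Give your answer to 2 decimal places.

7768.53

N = 921; weights Wₕ = Nₕ/N = (0.2910, 0.2269, 0.2030, 0.2790).
x̄_st = Σ Wₕ·x̄ₕ = 0.2910·5305 + 0.2269·11748 + 0.2030·10699 + 0.2790·4969 ≈ 7768.5320...
→ 7768.53.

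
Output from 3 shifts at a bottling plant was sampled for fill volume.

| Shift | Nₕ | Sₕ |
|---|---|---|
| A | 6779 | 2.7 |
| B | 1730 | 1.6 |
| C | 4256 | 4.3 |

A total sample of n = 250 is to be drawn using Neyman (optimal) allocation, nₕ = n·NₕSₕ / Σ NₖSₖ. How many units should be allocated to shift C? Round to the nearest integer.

116

A: NₕSₕ = 6779·2.7 = 18303.3
B: NₕSₕ = 1730·1.6 = 2768
C: NₕSₕ = 4256·4.3 = 18300.8
Σ NₕSₕ = 39372.1.
n_C = 250·18300.8/39372.1 = 116.204... → 116.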